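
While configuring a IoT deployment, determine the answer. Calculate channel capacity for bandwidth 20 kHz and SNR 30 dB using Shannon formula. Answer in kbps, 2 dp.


Given: B = 20 kHz, SNR = 30 dB
SNR linear = 10^(30/10) = 1000
1 + SNR = 1001
log2(1001) = 9.9672262588
C = 20 * 1000 * 9.9672262588 = 199344.5252 bps
C = 199.344525 kbps -> 199.34 kbps (2 dp)

199.34


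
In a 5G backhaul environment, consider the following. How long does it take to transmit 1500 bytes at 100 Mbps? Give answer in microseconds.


Given: packet = 1500 bytes, bandwidth = 100 Mbps
Packet in bits = 1500 * 8 = 12000 bits
Bandwidth = 100 * 10^6 = 100000000 bps
Time = 12000 / 100000000 seconds
Time in us = 12000 * 10^6 / 100000000 = 120

120


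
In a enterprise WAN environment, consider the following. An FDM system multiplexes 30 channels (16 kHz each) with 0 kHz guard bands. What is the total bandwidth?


Given: 30 channels, 16 kHz each, guard = 0 kHz
Channel bandwidth = 30 * 16 = 480 kHz
Guard bands = 29 gaps * 0 kHz = 0 kHz
Total = 480 + 0 = 480 kHz

480


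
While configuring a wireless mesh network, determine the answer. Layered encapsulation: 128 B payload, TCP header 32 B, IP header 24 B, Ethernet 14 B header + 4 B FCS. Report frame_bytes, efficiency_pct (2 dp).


TCP segment = 128 + 32 = 160 B
IP packet = 160 + 24 = 184 B
Ethernet frame = 184 + 14 + 4 = 202 B
Efficiency = app / frame = 128 / 202 = 0.633663 = 63.3663% -> 63.37% (2 dp)

202, 63.37


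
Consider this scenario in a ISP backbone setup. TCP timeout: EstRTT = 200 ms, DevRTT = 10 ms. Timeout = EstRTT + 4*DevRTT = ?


Given: EstRTT = 200 ms, DevRTT = 10 ms
Timeout = EstRTT + 4 * DevRTT
4 * DevRTT = 4 * 10 = 40
Timeout = 200 + 40 = 240 ms

240


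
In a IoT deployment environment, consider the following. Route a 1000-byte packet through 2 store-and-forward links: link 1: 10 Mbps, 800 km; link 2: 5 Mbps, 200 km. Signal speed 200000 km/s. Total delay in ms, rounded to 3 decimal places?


Packet = 1000 bytes = 8000 bits. Store-and-forward: sum (t_trans + t_prop) per link.
Link 1: t_trans = 8000/(10*10^6) s = 0.8000 ms; t_prop = 800/200000 s = 4.0000 ms; subtotal = 4.8000 ms
Link 2: t_trans = 8000/(5*10^6) s = 1.6000 ms; t_prop = 200/200000 s = 1.0000 ms; subtotal = 2.6000 ms
End-to-end = 4.8000 + 2.6000 = 7.4000 ms -> 7.400 ms (3 dp)

7.400


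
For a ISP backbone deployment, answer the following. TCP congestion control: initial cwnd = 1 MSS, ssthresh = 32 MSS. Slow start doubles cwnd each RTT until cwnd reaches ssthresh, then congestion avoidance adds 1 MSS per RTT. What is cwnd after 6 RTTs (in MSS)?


RTT 0: cwnd = 1 MSS (initial)
RTT 1: cwnd = 2 MSS (slow start, doubled)
RTT 2: cwnd = 4 MSS (slow start, doubled)
RTT 3: cwnd = 8 MSS (slow start, doubled)
RTT 4: cwnd = 16 MSS (slow start, doubled)
RTT 5: cwnd = 32 MSS (slow start, doubled)
RTT 6: cwnd = 33 MSS (congestion avoidance, +1)

33


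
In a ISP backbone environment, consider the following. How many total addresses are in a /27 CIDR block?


Given: CIDR prefix /27
Host bits = 32 - 27 = 5
Total addresses = 2^5 = 32

32


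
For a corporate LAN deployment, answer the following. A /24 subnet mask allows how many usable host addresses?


Given: subnet mask /24
Host bits = 32 - 24 = 8
Total addresses = 2^8 = 256
Usable hosts = 256 - 2 (network + broadcast) = 254

254


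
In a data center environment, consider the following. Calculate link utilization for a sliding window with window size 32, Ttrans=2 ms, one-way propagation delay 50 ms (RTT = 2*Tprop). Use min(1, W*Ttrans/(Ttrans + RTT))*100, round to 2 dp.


Given: W = 32, Ttrans = 2 ms, RTT = 100 ms (= 2 * Tprop, Tprop = 50 ms)
Cycle time = Ttrans + RTT = 2 + 100 = 102 ms (first packet sent until its ACK returns)
W * Ttrans = 32 * 2 = 64 ms of sending per cycle
W * Ttrans / (Ttrans + RTT) = 64 / 102 = 0.627451
U = min(1, 0.627451) = 0.627451
U% = 62.75%

62.75


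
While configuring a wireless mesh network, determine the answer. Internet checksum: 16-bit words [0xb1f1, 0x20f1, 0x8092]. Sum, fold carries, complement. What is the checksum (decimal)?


Given words: [0xb1f1, 0x20f1, 0x8092]
Step 1: Sum all words
Raw sum = 45553 + 8433 + 32914 = 86900
Step 2: Fold carry: (21364 + 1) = 21365
One's complement = ~21365 & 0xFFFF = 44170

44170


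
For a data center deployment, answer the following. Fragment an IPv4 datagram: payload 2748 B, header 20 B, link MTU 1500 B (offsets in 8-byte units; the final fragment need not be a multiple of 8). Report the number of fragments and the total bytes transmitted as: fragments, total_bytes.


Max data per non-final fragment = floor((MTU - header)/8)*8 = floor((1500 - 20)/8)*8 = floor(1480/8)*8 = 1480 B
Final fragment needs no 8-byte alignment: it can carry up to MTU - header = 1480 B
Non-final fragments needed = ceil((payload - 1480) / 1480) = ceil(1268/1480) = ceil(0.8568) = 1
Number of fragments = 1 + 1 = 2
Fragment sizes (data): 1 * 1480 B + 1268 B (last, 1268 <= 1480 OK)
Total bytes sent = payload + n_frags * header = 2748 + 2*20 = 2748 + 40 = 2788 B

2, 2788


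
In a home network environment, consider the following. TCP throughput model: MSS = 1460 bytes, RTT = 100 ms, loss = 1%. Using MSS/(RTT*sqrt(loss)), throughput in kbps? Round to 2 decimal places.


Given: MSS = 1460 bytes, RTT = 100 ms, loss = 1%
RTT in seconds = 100 / 1000 = 0.1
Loss rate = 1% = 0.01
sqrt(loss) = sqrt(0.01) = 0.1
Throughput (bytes/s) = 1460 / (0.1 * 0.1) = 146000.0000
Throughput (kbps) = 146000.0000 * 8 / 1000 = 1168.000000 -> 1168.00 kbps (2 dp)

1168.00


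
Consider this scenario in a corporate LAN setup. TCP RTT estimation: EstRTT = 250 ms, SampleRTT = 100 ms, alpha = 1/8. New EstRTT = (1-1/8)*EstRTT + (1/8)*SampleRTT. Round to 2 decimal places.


Given: EstRTT = 250 ms, SampleRTT = 100 ms, alpha = 1/8
New EstRTT = (1 - alpha) * EstRTT + alpha * SampleRTT
(7/8) * 250 = 218.75
(1/8) * 100 = 12.5
New EstRTT = 218.75 + 12.5 = 231.25 ms -> 231.25 ms (2 dp)

231.25


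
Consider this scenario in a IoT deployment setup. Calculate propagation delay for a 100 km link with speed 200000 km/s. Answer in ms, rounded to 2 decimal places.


Given: distance = 100 km, speed = 200000 km/s
Delay = distance / speed = 100 / 200000 seconds
Delay in ms = 100 * 1000 / 200000
Delay = 0.5000 ms
Rounded to 2 dp = 0.50 ms

0.50


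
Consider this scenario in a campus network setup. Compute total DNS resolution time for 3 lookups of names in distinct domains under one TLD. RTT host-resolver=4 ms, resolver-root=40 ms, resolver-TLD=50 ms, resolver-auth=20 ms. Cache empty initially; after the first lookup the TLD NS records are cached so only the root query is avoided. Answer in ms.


Lookup 1 (cold cache): local + root + TLD + auth = 4 + 40 + 50 + 20 = 114 ms
Lookups 2..3 (TLD NS cached -> skip root; new domain -> still ask TLD and auth): local + TLD + auth = 4 + 50 + 20 = 74 ms each
Remaining 2 lookups: 2 * 74 = 148 ms
Total = 114 + 148 = 262 ms

262


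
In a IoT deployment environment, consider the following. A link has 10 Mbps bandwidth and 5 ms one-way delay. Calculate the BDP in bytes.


Given: bandwidth = 10 Mbps, delay = 5 ms
BDP in bits = 10 * 10^6 * 5 / 1000
BDP in bits = 50000
BDP in bytes = 50000 / 8 = 6250

6250


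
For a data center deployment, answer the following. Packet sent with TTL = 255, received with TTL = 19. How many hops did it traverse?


Given: initial TTL = 255, received TTL = 19
Hops = initial TTL - received TTL
Hops = 255 - 19 = 236

236


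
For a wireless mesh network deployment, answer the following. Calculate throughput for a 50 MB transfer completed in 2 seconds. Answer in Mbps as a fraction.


Given: file = 50 MB, time = 2 s
File in Mb = 50 * 8 = 400 Mb
Throughput = 400 / 2 Mbps
Throughput = 200 Mbps

200


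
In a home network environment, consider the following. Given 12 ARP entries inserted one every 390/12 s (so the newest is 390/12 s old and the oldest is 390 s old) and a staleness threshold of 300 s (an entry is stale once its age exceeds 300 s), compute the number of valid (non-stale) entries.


Ages are k * 390/12 s for k = 1..12 (spacing = 32.5000 s).
Entry k is valid iff k * 390/12 <= 300 iff k <= 12 * 300 / 390 = 9.2308
n_valid = floor(9.2308) = 9
(n_stale = 12 - 9 = 3)

9


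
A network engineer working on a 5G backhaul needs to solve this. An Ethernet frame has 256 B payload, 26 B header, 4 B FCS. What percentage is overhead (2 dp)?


Given: payload = 256 B, header = 26 B, trailer = 4 B
Overhead bytes = header + trailer = 26 + 4 = 30
Total frame = payload + overhead = 256 + 30 = 286
Overhead % = 30 / 286 * 100 = 10.4895% -> 10.49% (2 dp)

10.49


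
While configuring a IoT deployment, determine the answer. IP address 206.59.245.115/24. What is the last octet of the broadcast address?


Given: IP = 206.59.245.115, prefix = /24
Host bits = 32 - 24 = 8
Network last octet = 115 AND mask = 0
Host part size = 2^8 - 1 = 255
Broadcast last octet = 0 OR 255 = 255

255


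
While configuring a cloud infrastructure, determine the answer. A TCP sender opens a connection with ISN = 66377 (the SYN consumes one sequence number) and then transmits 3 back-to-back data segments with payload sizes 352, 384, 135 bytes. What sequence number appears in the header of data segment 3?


The SYN occupies sequence number ISN = 66377, so the first data byte is ISN + 1 = 66378.
SEQ of data segment i = (ISN + 1) + sum of payload sizes of segments 1..i-1.
Segment 1: SEQ = 66378, payload = 352 bytes
Segment 2: SEQ = 66730, payload = 384 bytes
Segment 3: SEQ = 67114, payload = 135 bytes
SEQ of segment 3 = 66378 + 352 + 384 = 67114

67114


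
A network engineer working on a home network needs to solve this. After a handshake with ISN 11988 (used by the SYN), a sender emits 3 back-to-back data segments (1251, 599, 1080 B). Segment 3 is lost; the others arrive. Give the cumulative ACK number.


SYN uses sequence number 11988; first data byte = ISN + 1 = 11989.
Segment 1: SEQ = 11989, len = 1251 B, covers [11989, 13239]
Segment 2: SEQ = 13240, len = 599 B, covers [13240, 13838]
Segment 3: SEQ = 13839, len = 1080 B, covers [13839, 14918] [LOST]
In-order data received: bytes [11989, 13838] (segments 1..2).
Segment 3 missing -> gap begins at byte 13839.
Cumulative ACK = next expected in-order byte = 11989 + 1251 + 599 = 13839

13839


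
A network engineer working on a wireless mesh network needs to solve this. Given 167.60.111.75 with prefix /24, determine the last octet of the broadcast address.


Given: IP = 167.60.111.75, prefix = /24
Host bits = 32 - 24 = 8
Network last octet = 75 AND mask = 0
Host part size = 2^8 - 1 = 255
Broadcast last octet = 0 OR 255 = 255

255


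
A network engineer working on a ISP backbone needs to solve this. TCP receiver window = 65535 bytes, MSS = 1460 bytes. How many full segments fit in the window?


Given: RWND = 65535 bytes, MSS = 1460 bytes
Full segments = floor(RWND / MSS)
Full segments = floor(65535 / 1460)
Full segments = floor(44.887) = 44

44


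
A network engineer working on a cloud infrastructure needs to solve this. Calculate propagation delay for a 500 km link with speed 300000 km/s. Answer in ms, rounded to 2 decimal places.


Given: distance = 500 km, speed = 300000 km/s
Delay = distance / speed = 500 / 300000 seconds
Delay in ms = 500 * 1000 / 300000
Delay = 1.6667 ms
Rounded to 2 dp = 1.67 ms

1.67


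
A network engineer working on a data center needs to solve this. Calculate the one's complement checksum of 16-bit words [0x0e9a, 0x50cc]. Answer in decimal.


Given words: [0x0e9a, 0x50cc]
Step 1: Sum all words
Raw sum = 3738 + 20684 = 24422
One's complement = ~24422 & 0xFFFF = 41113

41113


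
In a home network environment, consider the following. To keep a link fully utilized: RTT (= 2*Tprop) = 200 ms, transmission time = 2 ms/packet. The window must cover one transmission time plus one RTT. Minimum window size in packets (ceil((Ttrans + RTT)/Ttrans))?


Given: Ttrans = 2 ms, RTT = 200 ms (= 2 * Tprop, Tprop = 100 ms)
Time until first ACK returns = Ttrans + RTT = 2 + 200 = 202 ms
Need W * Ttrans >= Ttrans + RTT  ->  W >= (Ttrans + RTT) / Ttrans
(Ttrans + RTT) / Ttrans = 202 / 2 = 101
W_min = ceil(101) = 101

101


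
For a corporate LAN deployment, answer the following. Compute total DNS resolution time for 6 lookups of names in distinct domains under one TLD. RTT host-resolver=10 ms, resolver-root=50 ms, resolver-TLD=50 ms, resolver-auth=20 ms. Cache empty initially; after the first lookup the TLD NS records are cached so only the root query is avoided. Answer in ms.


Lookup 1 (cold cache): local + root + TLD + auth = 10 + 50 + 50 + 20 = 130 ms
Lookups 2..6 (TLD NS cached -> skip root; new domain -> still ask TLD and auth): local + TLD + auth = 10 + 50 + 20 = 80 ms each
Remaining 5 lookups: 5 * 80 = 400 ms
Total = 130 + 400 = 530 ms

530


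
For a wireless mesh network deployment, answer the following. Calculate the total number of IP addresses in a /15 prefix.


Given: CIDR prefix /15
Host bits = 32 - 15 = 17
Total addresses = 2^17 = 131072

131072


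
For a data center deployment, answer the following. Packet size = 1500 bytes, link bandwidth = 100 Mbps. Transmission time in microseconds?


Given: packet = 1500 bytes, bandwidth = 100 Mbps
Packet in bits = 1500 * 8 = 12000 bits
Bandwidth = 100 * 10^6 = 100000000 bps
Time = 12000 / 100000000 seconds
Time in us = 12000 * 10^6 / 100000000 = 120

120


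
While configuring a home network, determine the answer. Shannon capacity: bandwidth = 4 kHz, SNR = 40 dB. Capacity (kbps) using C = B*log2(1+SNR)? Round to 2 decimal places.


Given: B = 4 kHz, SNR = 40 dB
SNR linear = 10^(40/10) = 10000
1 + SNR = 10001
log2(10001) = 13.2878566418
C = 4 * 1000 * 13.2878566418 = 53151.4266 bps
C = 53.151427 kbps -> 53.15 kbps (2 dp)

53.15


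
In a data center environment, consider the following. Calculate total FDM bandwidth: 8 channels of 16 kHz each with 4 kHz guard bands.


Given: 8 channels, 16 kHz each, guard = 4 kHz
Channel bandwidth = 8 * 16 = 128 kHz
Guard bands = 7 gaps * 4 kHz = 28 kHz
Total = 128 + 28 = 156 kHz

156


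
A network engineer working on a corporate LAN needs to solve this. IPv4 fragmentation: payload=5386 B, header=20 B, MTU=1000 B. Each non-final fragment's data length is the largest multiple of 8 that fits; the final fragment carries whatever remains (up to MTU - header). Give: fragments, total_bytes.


Max data per non-final fragment = floor((MTU - header)/8)*8 = floor((1000 - 20)/8)*8 = floor(980/8)*8 = 976 B
Final fragment needs no 8-byte alignment: it can carry up to MTU - header = 980 B
Non-final fragments needed = ceil((payload - 980) / 976) = ceil(4406/976) = ceil(4.5143) = 5
Number of fragments = 5 + 1 = 6
Fragment sizes (data): 5 * 976 B + 506 B (last, 506 <= 980 OK)
Total bytes sent = payload + n_frags * header = 5386 + 6*20 = 5386 + 120 = 5506 B

6, 5506


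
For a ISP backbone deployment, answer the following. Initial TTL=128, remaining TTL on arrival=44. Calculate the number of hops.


Given: initial TTL = 128, received TTL = 44
Hops = initial TTL - received TTL
Hops = 128 - 44 = 84

84


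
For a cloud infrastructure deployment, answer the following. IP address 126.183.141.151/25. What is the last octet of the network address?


Given: IP = 126.183.141.151, prefix = /25
Subnet mask = 255.255.255.128
Last octet of IP: 151
Last octet of mask: 128
Network last octet = 151 AND 128 = 128

128


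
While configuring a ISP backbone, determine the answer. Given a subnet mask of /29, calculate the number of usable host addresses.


Given: subnet mask /29
Host bits = 32 - 29 = 3
Total addresses = 2^3 = 8
Usable hosts = 8 - 2 (network + broadcast) = 6

6


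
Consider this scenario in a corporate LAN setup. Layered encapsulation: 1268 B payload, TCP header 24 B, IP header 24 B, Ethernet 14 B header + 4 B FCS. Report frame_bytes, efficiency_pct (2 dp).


TCP segment = 1268 + 24 = 1292 B
IP packet = 1292 + 24 = 1316 B
Ethernet frame = 1316 + 14 + 4 = 1334 B
Efficiency = app / frame = 1268 / 1334 = 0.950525 = 95.0525% -> 95.05% (2 dp)

1334, 95.05


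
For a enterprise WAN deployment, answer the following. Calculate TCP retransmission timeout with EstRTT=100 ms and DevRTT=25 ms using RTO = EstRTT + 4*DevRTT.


Given: EstRTT = 100 ms, DevRTT = 25 ms
Timeout = EstRTT + 4 * DevRTT
4 * DevRTT = 4 * 25 = 100
Timeout = 100 + 100 = 200 ms

200


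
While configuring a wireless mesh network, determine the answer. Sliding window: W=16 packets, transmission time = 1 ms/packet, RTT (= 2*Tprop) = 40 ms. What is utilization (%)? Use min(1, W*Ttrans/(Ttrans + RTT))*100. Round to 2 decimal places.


Given: W = 16, Ttrans = 1 ms, RTT = 40 ms (= 2 * Tprop, Tprop = 20 ms)
Cycle time = Ttrans + RTT = 1 + 40 = 41 ms (first packet sent until its ACK returns)
W * Ttrans = 16 * 1 = 16 ms of sending per cycle
W * Ttrans / (Ttrans + RTT) = 16 / 41 = 0.390244
U = min(1, 0.390244) = 0.390244
U% = 39.02%

39.02


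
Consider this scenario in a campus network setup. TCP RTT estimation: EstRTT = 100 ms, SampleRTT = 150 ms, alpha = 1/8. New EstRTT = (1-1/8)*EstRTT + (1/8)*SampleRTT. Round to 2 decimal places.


Given: EstRTT = 100 ms, SampleRTT = 150 ms, alpha = 1/8
New EstRTT = (1 - alpha) * EstRTT + alpha * SampleRTT
(7/8) * 100 = 87.5
(1/8) * 150 = 18.75
New EstRTT = 87.5 + 18.75 = 106.25 ms -> 106.25 ms (2 dp)

106.25


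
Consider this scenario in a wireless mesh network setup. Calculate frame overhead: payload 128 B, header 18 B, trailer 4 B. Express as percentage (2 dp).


Given: payload = 128 B, header = 18 B, trailer = 4 B
Overhead bytes = header + trailer = 18 + 4 = 22
Total frame = payload + overhead = 128 + 22 = 150
Overhead % = 22 / 150 * 100 = 14.6667% -> 14.67% (2 dp)

14.67


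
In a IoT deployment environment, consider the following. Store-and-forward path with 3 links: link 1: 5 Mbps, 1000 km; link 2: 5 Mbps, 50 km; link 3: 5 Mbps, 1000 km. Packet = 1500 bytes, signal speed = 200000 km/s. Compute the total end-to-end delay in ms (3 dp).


Packet = 1500 bytes = 12000 bits. Store-and-forward: sum (t_trans + t_prop) per link.
Link 1: t_trans = 12000/(5*10^6) s = 2.4000 ms; t_prop = 1000/200000 s = 5.0000 ms; subtotal = 7.4000 ms
Link 2: t_trans = 12000/(5*10^6) s = 2.4000 ms; t_prop = 50/200000 s = 0.2500 ms; subtotal = 2.6500 ms
Link 3: t_trans = 12000/(5*10^6) s = 2.4000 ms; t_prop = 1000/200000 s = 5.0000 ms; subtotal = 7.4000 ms
End-to-end = 7.4000 + 2.6500 + 7.4000 = 17.4500 ms -> 17.450 ms (3 dp)

17.450


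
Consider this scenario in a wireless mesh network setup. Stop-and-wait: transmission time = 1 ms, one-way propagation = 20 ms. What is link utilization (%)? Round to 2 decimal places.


Given: Ttrans = 1 ms, Tprop = 20 ms
RTT = 2 * Tprop = 2 * 20 = 40 ms
U = Ttrans / (Ttrans + RTT)
U = 1 / (1 + 40)
U = 1 / 41 = 0.02439
U% = 2.44%

2.44


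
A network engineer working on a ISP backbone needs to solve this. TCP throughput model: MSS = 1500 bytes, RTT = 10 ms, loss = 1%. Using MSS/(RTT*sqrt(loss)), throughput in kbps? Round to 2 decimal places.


Given: MSS = 1500 bytes, RTT = 10 ms, loss = 1%
RTT in seconds = 10 / 1000 = 0.01
Loss rate = 1% = 0.01
sqrt(loss) = sqrt(0.01) = 0.1
Throughput (bytes/s) = 1500 / (0.01 * 0.1) = 1500000.0000
Throughput (kbps) = 1500000.0000 * 8 / 1000 = 12000.000000 -> 12000.00 kbps (2 dp)

12000.00


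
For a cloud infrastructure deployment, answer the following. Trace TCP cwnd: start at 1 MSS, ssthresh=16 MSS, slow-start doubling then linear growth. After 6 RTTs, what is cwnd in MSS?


RTT 0: cwnd = 1 MSS (initial)
RTT 1: cwnd = 2 MSS (slow start, doubled)
RTT 2: cwnd = 4 MSS (slow start, doubled)
RTT 3: cwnd = 8 MSS (slow start, doubled)
RTT 4: cwnd = 16 MSS (slow start, doubled)
RTT 5: cwnd = 17 MSS (congestion avoidance, +1)
RTT 6: cwnd = 18 MSS (congestion avoidance, +1)

18


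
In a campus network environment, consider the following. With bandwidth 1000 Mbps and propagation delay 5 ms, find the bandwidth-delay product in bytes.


Given: bandwidth = 1000 Mbps, delay = 5 ms
BDP in bits = 1000 * 10^6 * 5 / 1000
BDP in bits = 5000000
BDP in bytes = 5000000 / 8 = 625000

625000


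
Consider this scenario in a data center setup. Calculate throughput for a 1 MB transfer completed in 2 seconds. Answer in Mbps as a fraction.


Given: file = 1 MB, time = 2 s
File in Mb = 1 * 8 = 8 Mb
Throughput = 8 / 2 Mbps
Throughput = 4 Mbps

4


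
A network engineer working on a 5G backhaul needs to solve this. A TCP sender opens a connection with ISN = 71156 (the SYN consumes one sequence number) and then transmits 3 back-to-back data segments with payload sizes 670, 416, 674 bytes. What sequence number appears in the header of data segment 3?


The SYN occupies sequence number ISN = 71156, so the first data byte is ISN + 1 = 71157.
SEQ of data segment i = (ISN + 1) + sum of payload sizes of segments 1..i-1.
Segment 1: SEQ = 71157, payload = 670 bytes
Segment 2: SEQ = 71827, payload = 416 bytes
Segment 3: SEQ = 72243, payload = 674 bytes
SEQ of segment 3 = 71157 + 670 + 416 = 72243

72243


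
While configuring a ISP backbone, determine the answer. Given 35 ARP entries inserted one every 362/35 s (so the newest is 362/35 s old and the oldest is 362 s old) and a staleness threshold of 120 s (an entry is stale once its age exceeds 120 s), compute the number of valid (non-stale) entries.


Ages are k * 362/35 s for k = 1..35 (spacing = 10.3429 s).
Entry k is valid iff k * 362/35 <= 120 iff k <= 35 * 120 / 362 = 11.6022
n_valid = floor(11.6022) = 11
(n_stale = 35 - 11 = 24)

11


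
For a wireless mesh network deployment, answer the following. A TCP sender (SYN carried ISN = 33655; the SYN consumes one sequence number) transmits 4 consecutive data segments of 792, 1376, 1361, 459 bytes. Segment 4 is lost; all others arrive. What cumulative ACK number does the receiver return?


SYN uses sequence number 33655; first data byte = ISN + 1 = 33656.
Segment 1: SEQ = 33656, len = 792 B, covers [33656, 34447]
Segment 2: SEQ = 34448, len = 1376 B, covers [34448, 35823]
Segment 3: SEQ = 35824, len = 1361 B, covers [35824, 37184]
Segment 4: SEQ = 37185, len = 459 B, covers [37185, 37643] [LOST]
In-order data received: bytes [33656, 37184] (segments 1..3).
Segment 4 missing -> gap begins at byte 37185.
Cumulative ACK = next expected in-order byte = 33656 + 792 + 1376 + 1361 = 37185

37185


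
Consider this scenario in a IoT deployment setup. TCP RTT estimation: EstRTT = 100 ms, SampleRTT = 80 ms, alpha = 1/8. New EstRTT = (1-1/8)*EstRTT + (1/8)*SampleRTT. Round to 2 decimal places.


Given: EstRTT = 100 ms, SampleRTT = 80 ms, alpha = 1/8
New EstRTT = (1 - alpha) * EstRTT + alpha * SampleRTT
(7/8) * 100 = 87.5
(1/8) * 80 = 10
New EstRTT = 87.5 + 10 = 97.5 ms -> 97.50 ms (2 dp)

97.50


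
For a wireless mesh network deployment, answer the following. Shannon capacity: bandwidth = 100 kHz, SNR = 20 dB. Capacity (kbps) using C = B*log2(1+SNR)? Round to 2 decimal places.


Given: B = 100 kHz, SNR = 20 dB
SNR linear = 10^(20/10) = 100
1 + SNR = 101
log2(101) = 6.6582114828
C = 100 * 1000 * 6.6582114828 = 665821.1483 bps
C = 665.821148 kbps -> 665.82 kbps (2 dp)

665.82


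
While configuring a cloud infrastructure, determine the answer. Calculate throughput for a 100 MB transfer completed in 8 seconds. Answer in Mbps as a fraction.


Given: file = 100 MB, time = 8 s
File in Mb = 100 * 8 = 800 Mb
Throughput = 800 / 8 Mbps
Throughput = 100 Mbps

100


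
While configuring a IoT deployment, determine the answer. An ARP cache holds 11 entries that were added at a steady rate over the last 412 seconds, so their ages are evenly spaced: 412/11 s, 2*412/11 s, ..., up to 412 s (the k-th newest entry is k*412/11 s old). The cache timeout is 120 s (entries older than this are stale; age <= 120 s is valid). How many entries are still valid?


Ages are k * 412/11 s for k = 1..11 (spacing = 37.4545 s).
Entry k is valid iff k * 412/11 <= 120 iff k <= 11 * 120 / 412 = 3.2039
n_valid = floor(3.2039) = 3
(n_stale = 11 - 3 = 8)

3


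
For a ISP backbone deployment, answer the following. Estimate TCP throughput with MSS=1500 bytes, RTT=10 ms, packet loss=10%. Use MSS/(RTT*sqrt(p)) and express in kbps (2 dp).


Given: MSS = 1500 bytes, RTT = 10 ms, loss = 10%
RTT in seconds = 10 / 1000 = 0.01
Loss rate = 10% = 0.1
sqrt(loss) = sqrt(0.1) = 0.316227766017
Throughput (bytes/s) = 1500 / (0.01 * 0.316227766017) = 474341.6490
Throughput (kbps) = 474341.6490 * 8 / 1000 = 3794.733192 -> 3794.73 kbps (2 dp)

3794.73


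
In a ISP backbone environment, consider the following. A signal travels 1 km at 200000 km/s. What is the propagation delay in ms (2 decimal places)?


Given: distance = 1 km, speed = 200000 km/s
Delay = distance / speed = 1 / 200000 seconds
Delay in ms = 1 * 1000 / 200000
Delay = 0.0050 ms
Rounded to 2 dp = 0.01 ms

0.01


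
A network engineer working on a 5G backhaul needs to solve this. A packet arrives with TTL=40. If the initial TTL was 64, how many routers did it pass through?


Given: initial TTL = 64, received TTL = 40
Hops = initial TTL - received TTL
Hops = 64 - 40 = 24

24


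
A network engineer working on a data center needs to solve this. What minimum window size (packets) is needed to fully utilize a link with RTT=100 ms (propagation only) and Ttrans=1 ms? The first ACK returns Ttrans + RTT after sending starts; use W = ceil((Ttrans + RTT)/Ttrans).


Given: Ttrans = 1 ms, RTT = 100 ms (= 2 * Tprop, Tprop = 50 ms)
Time until first ACK returns = Ttrans + RTT = 1 + 100 = 101 ms
Need W * Ttrans >= Ttrans + RTT  ->  W >= (Ttrans + RTT) / Ttrans
(Ttrans + RTT) / Ttrans = 101 / 1 = 101
W_min = ceil(101) = 101

101


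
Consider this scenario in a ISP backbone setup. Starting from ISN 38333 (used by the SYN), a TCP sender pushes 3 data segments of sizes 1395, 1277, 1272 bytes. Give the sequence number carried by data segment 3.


The SYN occupies sequence number ISN = 38333, so the first data byte is ISN + 1 = 38334.
SEQ of data segment i = (ISN + 1) + sum of payload sizes of segments 1..i-1.
Segment 1: SEQ = 38334, payload = 1395 bytes
Segment 2: SEQ = 39729, payload = 1277 bytes
Segment 3: SEQ = 41006, payload = 1272 bytes
SEQ of segment 3 = 38334 + 1395 + 1277 = 41006

41006


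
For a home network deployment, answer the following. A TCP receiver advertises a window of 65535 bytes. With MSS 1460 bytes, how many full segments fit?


Given: RWND = 65535 bytes, MSS = 1460 bytes
Full segments = floor(RWND / MSS)
Full segments = floor(65535 / 1460)
Full segments = floor(44.887) = 44

44


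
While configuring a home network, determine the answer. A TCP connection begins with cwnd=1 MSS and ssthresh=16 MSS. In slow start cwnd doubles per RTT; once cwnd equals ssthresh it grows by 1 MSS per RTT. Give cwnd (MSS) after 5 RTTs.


RTT 0: cwnd = 1 MSS (initial)
RTT 1: cwnd = 2 MSS (slow start, doubled)
RTT 2: cwnd = 4 MSS (slow start, doubled)
RTT 3: cwnd = 8 MSS (slow start, doubled)
RTT 4: cwnd = 16 MSS (slow start, doubled)
RTT 5: cwnd = 17 MSS (congestion avoidance, +1)

17


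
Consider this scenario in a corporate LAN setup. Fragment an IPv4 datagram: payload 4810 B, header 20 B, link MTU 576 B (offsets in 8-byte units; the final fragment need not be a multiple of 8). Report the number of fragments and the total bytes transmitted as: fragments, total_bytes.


Max data per non-final fragment = floor((MTU - header)/8)*8 = floor((576 - 20)/8)*8 = floor(556/8)*8 = 552 B
Final fragment needs no 8-byte alignment: it can carry up to MTU - header = 556 B
Non-final fragments needed = ceil((payload - 556) / 552) = ceil(4254/552) = ceil(7.7065) = 8
Number of fragments = 8 + 1 = 9
Fragment sizes (data): 8 * 552 B + 394 B (last, 394 <= 556 OK)
Total bytes sent = payload + n_frags * header = 4810 + 9*20 = 4810 + 180 = 4990 B

9, 4990


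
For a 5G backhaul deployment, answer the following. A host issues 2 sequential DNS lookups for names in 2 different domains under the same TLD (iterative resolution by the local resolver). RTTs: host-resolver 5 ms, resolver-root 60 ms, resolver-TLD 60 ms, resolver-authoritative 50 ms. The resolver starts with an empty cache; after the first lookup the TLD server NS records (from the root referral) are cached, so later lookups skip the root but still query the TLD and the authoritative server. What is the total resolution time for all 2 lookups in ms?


Lookup 1 (cold cache): local + root + TLD + auth = 5 + 60 + 60 + 50 = 175 ms
Lookups 2..2 (TLD NS cached -> skip root; new domain -> still ask TLD and auth): local + TLD + auth = 5 + 60 + 50 = 115 ms each
Remaining 1 lookups: 1 * 115 = 115 ms
Total = 175 + 115 = 290 ms

290


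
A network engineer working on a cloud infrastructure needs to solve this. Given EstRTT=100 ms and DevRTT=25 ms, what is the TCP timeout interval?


Given: EstRTT = 100 ms, DevRTT = 25 ms
Timeout = EstRTT + 4 * DevRTT
4 * DevRTT = 4 * 25 = 100
Timeout = 100 + 100 = 200 ms

200


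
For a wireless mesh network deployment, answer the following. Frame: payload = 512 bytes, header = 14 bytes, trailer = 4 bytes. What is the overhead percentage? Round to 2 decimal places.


Given: payload = 512 B, header = 14 B, trailer = 4 B
Overhead bytes = header + trailer = 14 + 4 = 18
Total frame = payload + overhead = 512 + 18 = 530
Overhead % = 18 / 530 * 100 = 3.3962% -> 3.40% (2 dp)

3.40


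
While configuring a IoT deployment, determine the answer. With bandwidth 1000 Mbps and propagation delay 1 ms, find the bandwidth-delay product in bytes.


Given: bandwidth = 1000 Mbps, delay = 1 ms
BDP in bits = 1000 * 10^6 * 1 / 1000
BDP in bits = 1000000
BDP in bytes = 1000000 / 8 = 125000

125000


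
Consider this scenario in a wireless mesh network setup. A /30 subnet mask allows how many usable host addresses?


Given: subnet mask /30
Host bits = 32 - 30 = 2
Total addresses = 2^2 = 4
Usable hosts = 4 - 2 (network + broadcast) = 2

2


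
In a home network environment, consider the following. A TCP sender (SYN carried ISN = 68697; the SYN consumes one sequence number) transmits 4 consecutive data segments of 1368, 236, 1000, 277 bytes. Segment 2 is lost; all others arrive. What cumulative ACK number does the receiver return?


SYN uses sequence number 68697; first data byte = ISN + 1 = 68698.
Segment 1: SEQ = 68698, len = 1368 B, covers [68698, 70065]
Segment 2: SEQ = 70066, len = 236 B, covers [70066, 70301] [LOST]
Segment 3: SEQ = 70302, len = 1000 B, covers [70302, 71301]
Segment 4: SEQ = 71302, len = 277 B, covers [71302, 71578]
In-order data received: bytes [68698, 70065] (segments 1..1).
Segment 2 missing -> gap begins at byte 70066; later segments buffered out of order.
Cumulative ACK = next expected in-order byte = 68698 + 1368 = 70066

70066


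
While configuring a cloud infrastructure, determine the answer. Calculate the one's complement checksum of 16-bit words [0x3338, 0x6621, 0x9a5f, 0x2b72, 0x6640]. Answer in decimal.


Given words: [0x3338, 0x6621, 0x9a5f, 0x2b72, 0x6640]
Step 1: Sum all words
Raw sum = 13112 + 26145 + 39519 + 11122 + 26176 = 116074
Step 2: Fold carry: (50538 + 1) = 50539
One's complement = ~50539 & 0xFFFF = 14996

14996


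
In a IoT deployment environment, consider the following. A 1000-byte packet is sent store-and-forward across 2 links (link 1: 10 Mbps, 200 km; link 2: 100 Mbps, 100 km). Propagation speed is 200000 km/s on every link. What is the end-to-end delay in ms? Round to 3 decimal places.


Packet = 1000 bytes = 8000 bits. Store-and-forward: sum (t_trans + t_prop) per link.
Link 1: t_trans = 8000/(10*10^6) s = 0.8000 ms; t_prop = 200/200000 s = 1.0000 ms; subtotal = 1.8000 ms
Link 2: t_trans = 8000/(100*10^6) s = 0.0800 ms; t_prop = 100/200000 s = 0.5000 ms; subtotal = 0.5800 ms
End-to-end = 1.8000 + 0.5800 = 2.3800 ms -> 2.380 ms (3 dp)

2.380


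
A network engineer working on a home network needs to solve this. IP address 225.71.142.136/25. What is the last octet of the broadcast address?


Given: IP = 225.71.142.136, prefix = /25
Host bits = 32 - 25 = 7
Network last octet = 136 AND mask = 128
Host part size = 2^7 - 1 = 127
Broadcast last octet = 128 OR 127 = 255

255


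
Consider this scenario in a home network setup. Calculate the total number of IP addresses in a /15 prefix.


Given: CIDR prefix /15
Host bits = 32 - 15 = 17
Total addresses = 2^17 = 131072

131072


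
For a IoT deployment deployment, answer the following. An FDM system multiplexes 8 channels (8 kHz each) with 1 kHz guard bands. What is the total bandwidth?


Given: 8 channels, 8 kHz each, guard = 1 kHz
Channel bandwidth = 8 * 8 = 64 kHz
Guard bands = 7 gaps * 1 kHz = 7 kHz
Total = 64 + 7 = 71 kHz

71


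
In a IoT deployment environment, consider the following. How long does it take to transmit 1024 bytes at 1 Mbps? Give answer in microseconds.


Given: packet = 1024 bytes, bandwidth = 1 Mbps
Packet in bits = 1024 * 8 = 8192 bits
Bandwidth = 1 * 10^6 = 1000000 bps
Time = 8192 / 1000000 seconds
Time in us = 8192 * 10^6 / 1000000 = 8192

8192


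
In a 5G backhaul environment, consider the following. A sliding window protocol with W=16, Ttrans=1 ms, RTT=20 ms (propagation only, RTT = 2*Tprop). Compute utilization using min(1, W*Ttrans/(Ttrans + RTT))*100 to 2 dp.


Given: W = 16, Ttrans = 1 ms, RTT = 20 ms (= 2 * Tprop, Tprop = 10 ms)
Cycle time = Ttrans + RTT = 1 + 20 = 21 ms (first packet sent until its ACK returns)
W * Ttrans = 16 * 1 = 16 ms of sending per cycle
W * Ttrans / (Ttrans + RTT) = 16 / 21 = 0.761905
U = min(1, 0.761905) = 0.761905
U% = 76.19%

76.19


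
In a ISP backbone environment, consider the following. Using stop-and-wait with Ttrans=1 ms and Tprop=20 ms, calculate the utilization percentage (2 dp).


Given: Ttrans = 1 ms, Tprop = 20 ms
RTT = 2 * Tprop = 2 * 20 = 40 ms
U = Ttrans / (Ttrans + RTT)
U = 1 / (1 + 40)
U = 1 / 41 = 0.02439
U% = 2.44%

2.44


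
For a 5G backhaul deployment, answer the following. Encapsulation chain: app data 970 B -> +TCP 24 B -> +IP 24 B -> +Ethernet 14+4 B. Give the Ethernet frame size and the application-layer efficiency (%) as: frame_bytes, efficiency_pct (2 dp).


TCP segment = 970 + 24 = 994 B
IP packet = 994 + 24 = 1018 B
Ethernet frame = 1018 + 14 + 4 = 1036 B
Efficiency = app / frame = 970 / 1036 = 0.936293 = 93.6293% -> 93.63% (2 dp)

1036, 93.63


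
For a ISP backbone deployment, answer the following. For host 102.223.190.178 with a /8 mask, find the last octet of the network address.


Given: IP = 102.223.190.178, prefix = /8
Subnet mask = 255.0.0.0
Last octet of IP: 178
Last octet of mask: 0
Network last octet = 178 AND 0 = 0

0


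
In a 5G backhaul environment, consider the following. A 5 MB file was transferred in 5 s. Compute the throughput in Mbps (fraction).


Given: file = 5 MB, time = 5 s
File in Mb = 5 * 8 = 40 Mb
Throughput = 40 / 5 Mbps
Throughput = 8 Mbps

8


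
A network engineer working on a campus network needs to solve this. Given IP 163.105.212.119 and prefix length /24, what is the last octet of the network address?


Given: IP = 163.105.212.119, prefix = /24
Subnet mask = 255.255.255.0
Last octet of IP: 119
Last octet of mask: 0
Network last octet = 119 AND 0 = 0

0


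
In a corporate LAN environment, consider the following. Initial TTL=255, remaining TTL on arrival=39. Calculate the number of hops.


Given: initial TTL = 255, received TTL = 39
Hops = initial TTL - received TTL
Hops = 255 - 39 = 216

216


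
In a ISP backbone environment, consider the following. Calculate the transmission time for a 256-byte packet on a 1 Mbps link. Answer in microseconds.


Given: packet = 256 bytes, bandwidth = 1 Mbps
Packet in bits = 256 * 8 = 2048 bits
Bandwidth = 1 * 10^6 = 1000000 bps
Time = 2048 / 1000000 seconds
Time in us = 2048 * 10^6 / 1000000 = 2048

2048


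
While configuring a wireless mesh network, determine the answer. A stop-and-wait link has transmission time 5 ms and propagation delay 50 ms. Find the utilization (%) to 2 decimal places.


Given: Ttrans = 5 ms, Tprop = 50 ms
RTT = 2 * Tprop = 2 * 50 = 100 ms
U = Ttrans / (Ttrans + RTT)
U = 5 / (5 + 100)
U = 5 / 105 = 0.047619
U% = 4.76%

4.76


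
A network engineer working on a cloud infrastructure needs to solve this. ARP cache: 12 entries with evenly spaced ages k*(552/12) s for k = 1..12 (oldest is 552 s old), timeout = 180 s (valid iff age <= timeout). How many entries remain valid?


Ages are k * 552/12 s for k = 1..12 (spacing = 46.0000 s).
Entry k is valid iff k * 552/12 <= 180 iff k <= 12 * 180 / 552 = 3.9130
n_valid = floor(3.9130) = 3
(n_stale = 12 - 3 = 9)

3


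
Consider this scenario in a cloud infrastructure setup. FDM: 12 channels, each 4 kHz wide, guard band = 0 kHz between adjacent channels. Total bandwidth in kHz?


Given: 12 channels, 4 kHz each, guard = 0 kHz
Channel bandwidth = 12 * 4 = 48 kHz
Guard bands = 11 gaps * 0 kHz = 0 kHz
Total = 48 + 0 = 48 kHz

48


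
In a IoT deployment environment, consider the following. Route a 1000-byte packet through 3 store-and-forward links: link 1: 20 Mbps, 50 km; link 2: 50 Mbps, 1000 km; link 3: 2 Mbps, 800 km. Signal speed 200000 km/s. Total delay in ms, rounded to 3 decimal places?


Packet = 1000 bytes = 8000 bits. Store-and-forward: sum (t_trans + t_prop) per link.
Link 1: t_trans = 8000/(20*10^6) s = 0.4000 ms; t_prop = 50/200000 s = 0.2500 ms; subtotal = 0.6500 ms
Link 2: t_trans = 8000/(50*10^6) s = 0.1600 ms; t_prop = 1000/200000 s = 5.0000 ms; subtotal = 5.1600 ms
Link 3: t_trans = 8000/(2*10^6) s = 4.0000 ms; t_prop = 800/200000 s = 4.0000 ms; subtotal = 8.0000 ms
End-to-end = 0.6500 + 5.1600 + 8.0000 = 13.8100 ms -> 13.810 ms (3 dp)

13.810


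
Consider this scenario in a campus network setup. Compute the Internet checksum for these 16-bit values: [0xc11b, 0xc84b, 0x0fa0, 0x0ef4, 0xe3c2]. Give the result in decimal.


Given words: [0xc11b, 0xc84b, 0x0fa0, 0x0ef4, 0xe3c2]
Step 1: Sum all words
Raw sum = 49435 + 51275 + 4000 + 3828 + 58306 = 166844
Step 2: Fold carry: (35772 + 2) = 35774
One's complement = ~35774 & 0xFFFF = 29761

29761


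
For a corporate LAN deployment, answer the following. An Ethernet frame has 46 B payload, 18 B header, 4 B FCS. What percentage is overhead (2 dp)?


Given: payload = 46 B, header = 18 B, trailer = 4 B
Overhead bytes = header + trailer = 18 + 4 = 22
Total frame = payload + overhead = 46 + 22 = 68
Overhead % = 22 / 68 * 100 = 32.3529% -> 32.35% (2 dp)

32.35


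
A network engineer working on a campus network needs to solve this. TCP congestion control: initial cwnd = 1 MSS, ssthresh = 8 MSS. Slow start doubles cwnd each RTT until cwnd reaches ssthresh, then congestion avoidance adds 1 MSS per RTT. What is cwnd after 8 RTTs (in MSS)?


RTT 0: cwnd = 1 MSS (initial)
RTT 1: cwnd = 2 MSS (slow start, doubled)
RTT 2: cwnd = 4 MSS (slow start, doubled)
RTT 3: cwnd = 8 MSS (slow start, doubled)
RTT 4: cwnd = 9 MSS (congestion avoidance, +1)
RTT 5: cwnd = 10 MSS (congestion avoidance, +1)
RTT 6: cwnd = 11 MSS (congestion avoidance, +1)
RTT 7: cwnd = 12 MSS (congestion avoidance, +1)
RTT 8: cwnd = 13 MSS (congestion avoidance, +1)

13


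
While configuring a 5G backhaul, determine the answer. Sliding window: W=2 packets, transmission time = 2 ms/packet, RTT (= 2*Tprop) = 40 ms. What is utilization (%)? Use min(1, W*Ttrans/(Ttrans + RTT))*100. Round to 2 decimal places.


Given: W = 2, Ttrans = 2 ms, RTT = 40 ms (= 2 * Tprop, Tprop = 20 ms)
Cycle time = Ttrans + RTT = 2 + 40 = 42 ms (first packet sent until its ACK returns)
W * Ttrans = 2 * 2 = 4 ms of sending per cycle
W * Ttrans / (Ttrans + RTT) = 4 / 42 = 0.095238
U = min(1, 0.095238) = 0.095238
U% = 9.52%

9.52


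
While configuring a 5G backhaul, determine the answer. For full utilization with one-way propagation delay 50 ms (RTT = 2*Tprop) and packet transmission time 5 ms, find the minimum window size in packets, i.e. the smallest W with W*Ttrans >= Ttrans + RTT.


Given: Ttrans = 5 ms, RTT = 100 ms (= 2 * Tprop, Tprop = 50 ms)
Time until first ACK returns = Ttrans + RTT = 5 + 100 = 105 ms
Need W * Ttrans >= Ttrans + RTT  ->  W >= (Ttrans + RTT) / Ttrans
(Ttrans + RTT) / Ttrans = 105 / 5 = 21
W_min = ceil(21) = 21

21
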